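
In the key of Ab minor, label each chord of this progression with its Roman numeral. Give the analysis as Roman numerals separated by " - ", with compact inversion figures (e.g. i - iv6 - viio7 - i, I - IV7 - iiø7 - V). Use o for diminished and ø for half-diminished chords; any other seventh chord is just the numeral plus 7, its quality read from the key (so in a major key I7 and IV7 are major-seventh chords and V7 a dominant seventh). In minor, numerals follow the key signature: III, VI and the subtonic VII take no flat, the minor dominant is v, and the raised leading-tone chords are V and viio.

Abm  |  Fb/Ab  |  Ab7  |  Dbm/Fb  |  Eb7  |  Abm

i - VI6 - V7/iv - iv6 - V7 - i

Abm: root Ab is the tonic; minor triad there is i.
Fb/Ab: root Fb is the submediant; major triad there is VI6.
Ab7: a dominant seventh chord on Ab, the applied dominant of iv → V7/iv.
Dbm/Fb has root Db, degree 4 in Ab minor, so iv6.
Eb7 has root Eb, degree 5 in Ab minor, so V7.
Abm: root Ab is the tonic; minor triad there is i.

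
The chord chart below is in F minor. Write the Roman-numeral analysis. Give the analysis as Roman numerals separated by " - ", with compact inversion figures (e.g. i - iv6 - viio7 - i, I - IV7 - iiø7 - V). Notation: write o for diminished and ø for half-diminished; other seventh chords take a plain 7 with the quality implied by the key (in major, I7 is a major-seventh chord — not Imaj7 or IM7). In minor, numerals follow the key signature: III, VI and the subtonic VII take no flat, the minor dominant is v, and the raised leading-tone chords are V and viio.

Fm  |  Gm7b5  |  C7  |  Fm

i - iiø7 - V7 - i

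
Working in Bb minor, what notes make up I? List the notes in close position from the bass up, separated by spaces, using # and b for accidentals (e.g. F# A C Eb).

Scale degree 1 in Bb minor is Bb; here the chord built on it is altered to a major triad. I is the major tonic (Picardy third), borrowed from the parallel major.
So the chord is Bb-D-F.

Bb D F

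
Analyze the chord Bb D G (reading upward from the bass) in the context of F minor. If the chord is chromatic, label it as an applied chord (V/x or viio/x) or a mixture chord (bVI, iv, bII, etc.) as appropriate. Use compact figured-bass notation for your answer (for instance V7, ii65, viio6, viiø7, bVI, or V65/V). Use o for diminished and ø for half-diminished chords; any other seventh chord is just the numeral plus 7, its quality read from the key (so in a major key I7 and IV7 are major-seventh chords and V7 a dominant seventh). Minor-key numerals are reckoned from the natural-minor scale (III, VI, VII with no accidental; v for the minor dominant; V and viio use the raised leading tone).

ii6

The pitches G-Bb-D form a minor triad rooted on G.
G is the second degree of F minor. This is the minor supertonic, borrowed from the parallel major (the Dorian ii).
With Bb in the bass the chord is in first inversion, so the figured bass is 6.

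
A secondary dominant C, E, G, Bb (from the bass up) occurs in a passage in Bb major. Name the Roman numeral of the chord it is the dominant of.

The chord is a dominant seventh chord on C.
A dominant resolves down a perfect fifth: C → F. In Bb major, F is scale degree 5, i.e. V.

V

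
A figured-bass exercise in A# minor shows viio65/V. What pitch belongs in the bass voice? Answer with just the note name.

The applied chord viio65/V is rooted on D##: D##-F##-A#-C#.
The figure 65 means first inversion — the third is in the bass.

F##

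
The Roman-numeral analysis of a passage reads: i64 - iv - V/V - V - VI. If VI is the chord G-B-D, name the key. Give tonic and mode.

The anchor chord is a major triad on G, labeled VI.
VI on G implies G is the submediant; that puts the tonic at B, and the uppercase numeral fits minor mode.

B minor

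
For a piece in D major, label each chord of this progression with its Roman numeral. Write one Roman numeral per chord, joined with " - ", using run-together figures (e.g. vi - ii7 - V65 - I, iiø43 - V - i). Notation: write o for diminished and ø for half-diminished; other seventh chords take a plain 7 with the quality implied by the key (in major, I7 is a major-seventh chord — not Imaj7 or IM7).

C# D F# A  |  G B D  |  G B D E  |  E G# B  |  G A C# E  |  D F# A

I42 - IV - ii65 - V/V - V42 - I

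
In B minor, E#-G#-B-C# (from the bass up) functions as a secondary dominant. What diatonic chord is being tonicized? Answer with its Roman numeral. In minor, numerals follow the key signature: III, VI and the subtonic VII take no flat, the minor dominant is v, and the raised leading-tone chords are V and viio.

The chord is a dominant seventh chord on C#.
A dominant resolves down a perfect fifth: C# → F#. In B minor, F# is scale degree 5, i.e. V.

V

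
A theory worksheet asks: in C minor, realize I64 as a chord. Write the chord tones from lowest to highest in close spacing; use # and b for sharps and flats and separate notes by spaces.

Scale degree 1 in C minor is C; here the chord built on it is altered to a major triad. I64 is the major tonic (Picardy third), borrowed from the parallel major.
So the chord is C-E-G, a major triad.
With the 64 figure the chord is in second inversion; from the bass G upward in close position it reads G-C-E.

G C E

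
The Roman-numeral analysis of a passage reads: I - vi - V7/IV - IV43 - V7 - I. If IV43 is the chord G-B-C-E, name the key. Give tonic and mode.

G major

The anchor chord is a major seventh chord on C, labeled IV43.
If C is scale degree 4 and the mode makes that degree carry a major seventh chord, the tonic is G and the mode is major.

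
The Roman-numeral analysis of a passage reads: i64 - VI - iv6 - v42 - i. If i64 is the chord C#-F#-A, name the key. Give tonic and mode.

The anchor chord is a minor triad on F#, labeled i64.
If F# is scale degree 1 and the mode makes that degree carry a minor triad, the tonic is F# and the mode is minor.

F# minor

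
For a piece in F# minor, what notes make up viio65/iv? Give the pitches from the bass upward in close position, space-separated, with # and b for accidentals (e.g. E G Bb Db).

C# E G A#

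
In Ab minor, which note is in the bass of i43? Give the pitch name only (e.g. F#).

Eb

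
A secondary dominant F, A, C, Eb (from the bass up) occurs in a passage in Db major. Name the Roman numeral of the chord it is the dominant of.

vi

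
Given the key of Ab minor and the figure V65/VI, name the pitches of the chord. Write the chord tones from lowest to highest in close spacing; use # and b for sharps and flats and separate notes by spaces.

Eb Gb Bbb Cb

V65/VI is a secondary dominant — the dominant seventh of VI. VI in Ab minor is Fb, so the applied chord's root is Cb, a perfect fifth above.
Building a dominant seventh chord on Cb gives Cb-Eb-Gb-Bbb.
With the 65 figure the chord is in first inversion; from the bass Eb upward in close position it reads Eb-Gb-Bbb-Cb.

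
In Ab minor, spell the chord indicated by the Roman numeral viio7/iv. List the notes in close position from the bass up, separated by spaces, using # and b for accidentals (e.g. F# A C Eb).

C Eb Gb Bbb

viio7/iv is a secondary leading-tone chord. The target iv is Db in Ab minor; the applied chord is rooted a semitone below, on C.
Building a fully diminished seventh chord on C gives C-Eb-Gb-Bbb.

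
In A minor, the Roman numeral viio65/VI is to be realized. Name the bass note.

The applied chord viio65/VI is rooted on E: E-G-Bb-Db.
The figure 65 means first inversion — the third is in the bass.

G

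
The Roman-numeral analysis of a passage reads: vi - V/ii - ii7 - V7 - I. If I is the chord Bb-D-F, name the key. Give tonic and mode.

Bb major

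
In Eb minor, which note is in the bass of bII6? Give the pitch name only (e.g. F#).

bII in Eb minor has root Fb; the chord is Fb-Ab-Cb.
The figure 6 means first inversion — the third is in the bass.

Ab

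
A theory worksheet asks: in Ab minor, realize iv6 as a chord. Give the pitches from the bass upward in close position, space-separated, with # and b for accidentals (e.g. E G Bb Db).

Fb Ab Db

In Ab minor, scale degree 4 is Db, and the diatonic chord built there is a minor triad.
Stacking thirds from Db gives Db-Fb-Ab.
With the 6 figure the chord is in first inversion; from the bass Fb upward in close position it reads Fb-Ab-Db.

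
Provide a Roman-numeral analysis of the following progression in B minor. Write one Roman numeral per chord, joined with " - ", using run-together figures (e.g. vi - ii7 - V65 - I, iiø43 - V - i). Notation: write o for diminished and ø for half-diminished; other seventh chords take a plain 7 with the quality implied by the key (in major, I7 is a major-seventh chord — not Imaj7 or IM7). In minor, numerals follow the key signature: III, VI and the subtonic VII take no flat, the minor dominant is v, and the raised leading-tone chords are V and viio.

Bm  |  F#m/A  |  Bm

i - v6 - i

Bm: root B is the tonic; minor triad there is i.
F#m/A has root F#, degree 5 in B minor, so v6.
Bm has root B, degree 1 in B minor, so i.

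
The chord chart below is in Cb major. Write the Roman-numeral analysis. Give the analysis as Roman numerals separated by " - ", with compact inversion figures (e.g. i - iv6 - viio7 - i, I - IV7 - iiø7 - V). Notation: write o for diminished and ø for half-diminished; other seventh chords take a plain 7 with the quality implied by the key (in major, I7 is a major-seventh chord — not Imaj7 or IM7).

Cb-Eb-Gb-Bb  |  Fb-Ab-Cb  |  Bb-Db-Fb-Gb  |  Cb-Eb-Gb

I7 - IV - V65 - I

Cb-Eb-Gb-Bb has root Cb, degree 1 in Cb major, so I7.
Fb-Ab-Cb: root Fb is the subdominant; major triad there is IV.
Bb-Db-Fb-Gb: root Gb is the dominant; dominant seventh chord there is V65.
Cb-Eb-Gb: root Cb is the tonic; major triad there is I.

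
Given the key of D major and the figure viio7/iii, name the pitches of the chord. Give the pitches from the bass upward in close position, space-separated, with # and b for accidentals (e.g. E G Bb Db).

The slash marks an applied leading-tone chord: viio of iii. In D major, iii is F#, so the leading tone to it is E#, a half step below.
Building a fully diminished seventh chord on E# gives E#-G#-B-D.

E# G# B D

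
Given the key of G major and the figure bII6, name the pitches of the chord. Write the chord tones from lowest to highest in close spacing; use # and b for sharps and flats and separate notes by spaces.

C Eb Ab

Scale degree 2 in G major is A; lowering it a half step gives Ab. bII6 is the Neapolitan sixth — a major triad on the lowered second degree, here in its customary first inversion.
So the chord is Ab-C-Eb, a major triad.
The figured bass 6 indicates first inversion, placing the third (C) in the bass: C-Eb-Ab.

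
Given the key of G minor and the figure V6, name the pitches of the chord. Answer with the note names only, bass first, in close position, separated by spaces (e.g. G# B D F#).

F# A D

In G minor, the fifth degree is D. The dominant is major (leading tone raised), so V is a major triad.
Stacking thirds from D gives D-F#-A.
The figured bass 6 indicates first inversion, placing the third (F#) in the bass: F#-A-D.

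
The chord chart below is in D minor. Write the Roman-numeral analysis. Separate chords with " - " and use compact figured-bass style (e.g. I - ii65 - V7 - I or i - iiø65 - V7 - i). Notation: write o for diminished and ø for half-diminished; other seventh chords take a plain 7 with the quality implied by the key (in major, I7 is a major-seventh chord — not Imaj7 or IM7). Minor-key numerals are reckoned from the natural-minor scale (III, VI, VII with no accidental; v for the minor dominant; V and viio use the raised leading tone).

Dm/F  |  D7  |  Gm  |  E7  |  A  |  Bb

i6 - V7/iv - iv - V7/V - V - VI

Dm/F has root D, degree 1 in D minor, so i6.
D7: a dominant seventh chord on D, the applied dominant of iv → V7/iv.
Gm: root G is the subdominant; minor triad there is iv.
E7 is the secondary dominant of V (dominant seventh chord on E): V7/V.
A: major triad on A = scale degree 5 → V.
Bb: root Bb is the submediant; major triad there is VI.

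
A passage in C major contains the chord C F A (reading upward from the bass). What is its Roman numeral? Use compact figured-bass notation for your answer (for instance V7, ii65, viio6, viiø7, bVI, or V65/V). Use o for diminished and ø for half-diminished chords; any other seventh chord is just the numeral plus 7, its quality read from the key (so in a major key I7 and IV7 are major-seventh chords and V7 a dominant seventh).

IV64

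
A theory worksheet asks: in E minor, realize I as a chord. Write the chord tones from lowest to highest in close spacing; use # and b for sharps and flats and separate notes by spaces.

E G# B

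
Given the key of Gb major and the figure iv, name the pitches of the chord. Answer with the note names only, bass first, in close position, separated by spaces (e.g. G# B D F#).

Cb Ebb Gb

Scale degree 4 in Gb major is Cb; here the chord built on it is altered to a minor triad. iv is the minor subdominant, borrowed from the parallel minor.
So the chord is Cb-Ebb-Gb.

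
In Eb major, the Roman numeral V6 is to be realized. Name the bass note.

D

V in Eb major has root Bb; the chord is Bb-D-F.
The figure 6 means first inversion — the third is in the bass.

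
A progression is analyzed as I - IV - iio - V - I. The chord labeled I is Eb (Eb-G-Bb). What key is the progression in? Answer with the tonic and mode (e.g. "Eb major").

Eb major

I is given as Eb-G-Bb — a major triad with root Eb.
If Eb is scale degree 1 and the mode makes that degree carry a major triad, the tonic is Eb and the mode is major.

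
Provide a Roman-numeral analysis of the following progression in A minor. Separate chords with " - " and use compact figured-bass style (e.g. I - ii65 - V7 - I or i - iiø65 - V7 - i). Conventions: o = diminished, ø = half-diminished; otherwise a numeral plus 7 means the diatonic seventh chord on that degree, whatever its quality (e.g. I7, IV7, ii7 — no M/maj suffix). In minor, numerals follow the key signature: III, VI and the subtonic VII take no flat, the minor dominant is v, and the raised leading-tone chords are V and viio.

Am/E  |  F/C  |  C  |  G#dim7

Am/E: minor triad on A = scale degree 1 → i64.
F/C: root F is the submediant; major triad there is VI64.
C has root C, degree 3 in A minor, so III.
G#dim7: root G# is the leading tone; fully diminished seventh chord there is viio7.

i64 - VI64 - III - viio7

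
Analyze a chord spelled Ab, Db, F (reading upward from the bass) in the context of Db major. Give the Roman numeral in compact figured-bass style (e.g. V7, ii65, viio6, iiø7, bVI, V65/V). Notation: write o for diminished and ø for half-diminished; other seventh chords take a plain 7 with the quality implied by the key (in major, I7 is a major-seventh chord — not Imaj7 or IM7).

Stacked in thirds the chord is Db-F-Ab: a major triad on Db.
In Db major, Db is the tonic; the diatonic major triad there is I.
With Ab in the bass the chord is in second inversion, so the figured bass is 64.

I64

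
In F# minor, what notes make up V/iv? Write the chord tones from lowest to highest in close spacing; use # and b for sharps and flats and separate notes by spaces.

F# A# C#

The slash means an applied dominant: we want the dominant of iv. In F# minor, iv is B minor, and its dominant is built on F#.
Building a major triad on F# gives F#-A#-C#.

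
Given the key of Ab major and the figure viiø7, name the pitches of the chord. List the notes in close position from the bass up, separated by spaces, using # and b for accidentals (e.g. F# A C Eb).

In Ab major, the seventh degree is G, and the diatonic chord built there is a half-diminished seventh chord.
Stacking thirds from G gives G-Bb-Db-F.

G Bb Db F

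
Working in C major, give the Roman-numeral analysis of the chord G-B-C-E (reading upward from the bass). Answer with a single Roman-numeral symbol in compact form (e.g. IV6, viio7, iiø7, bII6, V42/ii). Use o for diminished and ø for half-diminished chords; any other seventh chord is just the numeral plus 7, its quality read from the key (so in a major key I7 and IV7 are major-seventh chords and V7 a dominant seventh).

I43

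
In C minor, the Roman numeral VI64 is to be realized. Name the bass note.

VI in C minor has root Ab; the chord is Ab-C-Eb.
The figure 64 means second inversion — the fifth is in the bass.

Eb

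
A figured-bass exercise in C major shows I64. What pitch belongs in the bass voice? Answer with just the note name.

G

I in C major has root C; the chord is C-E-G.
The figure 64 means second inversion — the fifth is in the bass.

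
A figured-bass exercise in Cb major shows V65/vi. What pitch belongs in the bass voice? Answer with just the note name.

The applied chord V65/vi is rooted on Eb: Eb-G-Bb-Db.
The figure 65 means first inversion — the third is in the bass.

G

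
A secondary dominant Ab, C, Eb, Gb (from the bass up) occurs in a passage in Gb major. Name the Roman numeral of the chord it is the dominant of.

V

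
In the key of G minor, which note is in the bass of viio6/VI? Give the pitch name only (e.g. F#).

The applied chord viio6/VI is rooted on D: D-F-Ab.
The figure 6 means first inversion — the third is in the bass.

F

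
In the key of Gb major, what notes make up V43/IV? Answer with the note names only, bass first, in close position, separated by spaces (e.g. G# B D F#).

Db Fb Gb Bb

The slash means an applied dominant: we want the dominant of IV. In Gb major, IV is Cb major, and its dominant is built on Gb.
Building a dominant seventh chord on Gb gives Gb-Bb-Db-Fb.
The figured bass 43 indicates second inversion, placing the fifth (Db) in the bass: Db-Fb-Gb-Bb.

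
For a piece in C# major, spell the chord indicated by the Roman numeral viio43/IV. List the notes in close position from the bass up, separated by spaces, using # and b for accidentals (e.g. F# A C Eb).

B D E# G#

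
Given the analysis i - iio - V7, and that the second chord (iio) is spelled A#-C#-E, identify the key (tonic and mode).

iio is given as A#-C#-E — a diminished triad with root A#.
If A# is scale degree 2 and the mode makes that degree carry a diminished triad, the tonic is G# and the mode is minor.

G# minor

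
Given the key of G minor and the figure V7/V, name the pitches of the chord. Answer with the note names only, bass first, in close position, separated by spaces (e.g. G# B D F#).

A C# E G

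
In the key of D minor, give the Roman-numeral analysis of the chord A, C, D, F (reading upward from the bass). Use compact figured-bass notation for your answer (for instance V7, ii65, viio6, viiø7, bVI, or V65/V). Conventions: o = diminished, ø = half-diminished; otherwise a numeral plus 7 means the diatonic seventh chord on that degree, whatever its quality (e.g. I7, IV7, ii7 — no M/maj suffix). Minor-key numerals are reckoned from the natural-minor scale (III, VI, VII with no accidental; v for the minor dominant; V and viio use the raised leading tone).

Stacked in thirds the chord is D-F-A-C: a minor seventh chord on D.
In D minor, D is the tonic; the diatonic minor seventh chord there is i7.
With A in the bass the chord is in second inversion, so the figured bass is 43.

i43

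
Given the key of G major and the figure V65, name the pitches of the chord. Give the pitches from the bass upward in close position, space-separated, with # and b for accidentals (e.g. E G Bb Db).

F# A C D

In G major, scale degree 5 is D, and the diatonic chord built there is a dominant seventh chord.
That chord is spelled D-F#-A-C.
With the 65 figure the chord is in first inversion; from the bass F# upward in close position it reads F#-A-C-D.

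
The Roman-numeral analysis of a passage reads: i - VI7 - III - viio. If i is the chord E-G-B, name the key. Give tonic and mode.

E minor

The anchor chord is a minor triad on E, labeled i.
If E is scale degree 1 and the mode makes that degree carry a minor triad, the tonic is E and the mode is minor.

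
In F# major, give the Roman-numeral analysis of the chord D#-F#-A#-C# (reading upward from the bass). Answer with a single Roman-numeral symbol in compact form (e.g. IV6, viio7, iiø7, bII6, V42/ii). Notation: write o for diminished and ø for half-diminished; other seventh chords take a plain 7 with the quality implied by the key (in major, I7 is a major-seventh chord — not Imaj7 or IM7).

vi7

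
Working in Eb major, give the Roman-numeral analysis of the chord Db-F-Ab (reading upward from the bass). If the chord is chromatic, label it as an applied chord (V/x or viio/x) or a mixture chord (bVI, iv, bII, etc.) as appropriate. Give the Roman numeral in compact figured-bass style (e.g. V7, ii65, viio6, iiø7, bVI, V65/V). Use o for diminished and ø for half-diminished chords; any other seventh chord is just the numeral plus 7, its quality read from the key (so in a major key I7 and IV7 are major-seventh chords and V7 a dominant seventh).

bVII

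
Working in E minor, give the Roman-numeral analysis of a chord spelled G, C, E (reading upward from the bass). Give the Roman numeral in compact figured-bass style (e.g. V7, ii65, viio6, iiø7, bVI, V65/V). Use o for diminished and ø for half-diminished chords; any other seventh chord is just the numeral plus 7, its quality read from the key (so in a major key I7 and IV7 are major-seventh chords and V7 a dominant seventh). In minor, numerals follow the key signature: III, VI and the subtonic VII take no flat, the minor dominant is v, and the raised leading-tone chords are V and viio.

The pitches C-E-G form a major triad rooted on C.
C is scale degree 6 in E minor, and a major triad on that degree is written VI.
With G in the bass the chord is in second inversion, so the figured bass is 64.

VI64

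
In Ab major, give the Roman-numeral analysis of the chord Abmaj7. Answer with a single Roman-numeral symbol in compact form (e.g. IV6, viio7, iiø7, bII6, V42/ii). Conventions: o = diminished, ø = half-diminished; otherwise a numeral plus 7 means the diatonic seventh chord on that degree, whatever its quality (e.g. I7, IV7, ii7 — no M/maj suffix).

I7

Stacked in thirds the chord is Ab-C-Eb-G: a major seventh chord on Ab.
In Ab major, Ab is the tonic; the diatonic major seventh chord there is I7.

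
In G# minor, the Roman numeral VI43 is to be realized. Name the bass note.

B

VI in G# minor has root E; the chord is E-G#-B-D#.
The figure 43 means second inversion — the fifth is in the bass.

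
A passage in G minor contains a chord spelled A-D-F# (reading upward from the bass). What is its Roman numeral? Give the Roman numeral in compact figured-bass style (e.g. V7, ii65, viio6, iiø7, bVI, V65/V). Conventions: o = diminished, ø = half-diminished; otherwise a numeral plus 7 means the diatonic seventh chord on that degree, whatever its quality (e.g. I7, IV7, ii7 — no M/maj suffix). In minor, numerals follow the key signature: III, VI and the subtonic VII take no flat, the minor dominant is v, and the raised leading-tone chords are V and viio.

V64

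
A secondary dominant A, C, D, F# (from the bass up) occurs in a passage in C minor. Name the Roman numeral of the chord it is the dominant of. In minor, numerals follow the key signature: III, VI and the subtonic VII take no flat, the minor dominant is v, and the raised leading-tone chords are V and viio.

The chord is a dominant seventh chord on D.
A dominant resolves down a perfect fifth: D → G. In C minor, G is scale degree 5, i.e. V.

V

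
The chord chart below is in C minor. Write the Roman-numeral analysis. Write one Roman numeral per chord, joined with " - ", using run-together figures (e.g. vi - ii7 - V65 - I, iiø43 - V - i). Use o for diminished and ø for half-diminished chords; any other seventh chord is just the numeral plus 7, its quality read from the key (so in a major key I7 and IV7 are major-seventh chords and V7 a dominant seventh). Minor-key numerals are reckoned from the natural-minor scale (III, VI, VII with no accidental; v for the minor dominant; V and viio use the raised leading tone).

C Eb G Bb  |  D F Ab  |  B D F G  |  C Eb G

i7 - iio - V65 - i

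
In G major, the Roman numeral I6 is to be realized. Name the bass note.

I in G major has root G; the chord is G-B-D.
The figure 6 means first inversion — the third is in the bass.

B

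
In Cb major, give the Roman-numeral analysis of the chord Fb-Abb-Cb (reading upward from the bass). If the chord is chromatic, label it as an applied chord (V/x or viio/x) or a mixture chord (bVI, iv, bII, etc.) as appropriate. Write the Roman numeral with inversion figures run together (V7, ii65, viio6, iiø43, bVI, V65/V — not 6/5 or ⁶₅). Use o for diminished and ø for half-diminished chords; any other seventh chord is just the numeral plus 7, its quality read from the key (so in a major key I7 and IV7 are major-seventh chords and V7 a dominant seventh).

iv

Stacked in thirds the chord is Fb-Abb-Cb: a minor triad on Fb.
Fb is the fourth degree of Cb major. This is the minor subdominant, borrowed from the parallel minor.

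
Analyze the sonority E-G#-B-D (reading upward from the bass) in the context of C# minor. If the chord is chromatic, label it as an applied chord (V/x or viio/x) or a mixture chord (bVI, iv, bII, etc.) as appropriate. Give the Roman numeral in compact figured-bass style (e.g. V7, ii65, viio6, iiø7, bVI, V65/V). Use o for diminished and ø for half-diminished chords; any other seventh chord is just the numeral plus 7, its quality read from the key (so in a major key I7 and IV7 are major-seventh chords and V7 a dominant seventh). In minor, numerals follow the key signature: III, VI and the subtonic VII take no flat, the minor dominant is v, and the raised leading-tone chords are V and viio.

The pitches E-G#-B-D form a dominant seventh chord rooted on E.
E is not a diatonic chord root with this quality in C# minor, but it lies a perfect fifth above A (VI), so the chord functions as an applied dominant of VI.

V7/VI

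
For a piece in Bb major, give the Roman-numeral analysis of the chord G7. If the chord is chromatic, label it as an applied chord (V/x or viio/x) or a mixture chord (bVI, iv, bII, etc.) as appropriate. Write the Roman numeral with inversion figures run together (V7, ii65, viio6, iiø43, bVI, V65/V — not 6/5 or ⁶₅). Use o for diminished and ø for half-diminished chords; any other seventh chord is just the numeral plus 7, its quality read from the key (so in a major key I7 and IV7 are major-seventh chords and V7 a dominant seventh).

V7/ii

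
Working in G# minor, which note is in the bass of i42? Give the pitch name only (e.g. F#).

i in G# minor has root G#; the chord is G#-B-D#-F#.
The figure 42 means third inversion — the seventh is in the bass.

F#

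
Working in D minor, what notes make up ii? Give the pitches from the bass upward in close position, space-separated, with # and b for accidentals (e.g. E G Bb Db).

E G B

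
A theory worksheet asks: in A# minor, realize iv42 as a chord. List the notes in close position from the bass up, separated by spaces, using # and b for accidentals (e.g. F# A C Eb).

C# D# F# A#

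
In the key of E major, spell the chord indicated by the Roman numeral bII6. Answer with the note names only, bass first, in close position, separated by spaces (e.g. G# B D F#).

A C F

bII6 is the Neapolitan sixth — a major triad on the lowered second degree, here in its customary first inversion. In E major that root is F.
So the chord is F-A-C, a major triad.
The figured bass 6 indicates first inversion, placing the third (A) in the bass: A-C-F.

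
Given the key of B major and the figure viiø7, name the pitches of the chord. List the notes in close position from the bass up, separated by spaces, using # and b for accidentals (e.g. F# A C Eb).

A# C# E G#

The numeral's case and figure indicate a half-diminished seventh chord. In B major its root, the leading tone, is A#.
Stacking thirds from A# gives A#-C#-E-G#.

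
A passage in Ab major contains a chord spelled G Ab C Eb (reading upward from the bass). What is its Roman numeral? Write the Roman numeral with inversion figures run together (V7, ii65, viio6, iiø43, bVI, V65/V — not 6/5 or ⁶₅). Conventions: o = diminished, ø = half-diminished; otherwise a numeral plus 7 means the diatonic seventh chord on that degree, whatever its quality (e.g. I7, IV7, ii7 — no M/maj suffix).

I42

Stacked in thirds the chord is Ab-C-Eb-G: a major seventh chord on Ab.
Ab is scale degree 1 in Ab major, and a major seventh chord on that degree is written I7.
With G in the bass the chord is in third inversion, so the figured bass is 42.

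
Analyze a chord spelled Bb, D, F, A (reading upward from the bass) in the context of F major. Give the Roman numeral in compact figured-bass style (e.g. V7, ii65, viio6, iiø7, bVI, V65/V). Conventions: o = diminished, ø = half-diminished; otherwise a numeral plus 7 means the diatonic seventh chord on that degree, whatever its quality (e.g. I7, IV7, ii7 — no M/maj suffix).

The pitches Bb-D-F-A form a major seventh chord rooted on Bb.
Bb is scale degree 4 in F major, and a major seventh chord on that degree is written IV7.

IV7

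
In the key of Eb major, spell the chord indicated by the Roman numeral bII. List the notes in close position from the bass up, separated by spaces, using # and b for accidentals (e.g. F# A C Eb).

bII is the Neapolitan chord — a major triad on the lowered second degree. In Eb major that root is Fb.
So the chord is Fb-Ab-Cb.

Fb Ab Cb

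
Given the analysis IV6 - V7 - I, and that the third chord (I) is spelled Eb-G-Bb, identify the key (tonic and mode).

Eb major

The chord Eb is a major triad rooted on Eb; its label is I.
If Eb is scale degree 1 and the mode makes that degree carry a major triad, the tonic is Eb and the mode is major.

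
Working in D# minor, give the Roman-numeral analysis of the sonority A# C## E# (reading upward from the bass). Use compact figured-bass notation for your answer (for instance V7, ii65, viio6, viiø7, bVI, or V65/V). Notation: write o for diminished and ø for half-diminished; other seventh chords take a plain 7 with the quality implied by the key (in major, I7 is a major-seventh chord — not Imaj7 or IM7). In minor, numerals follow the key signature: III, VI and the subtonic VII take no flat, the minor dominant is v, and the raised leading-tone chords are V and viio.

V

Stacked in thirds the chord is A#-C##-E#: a major triad on A#.
A# is scale degree 5 in D# minor, and a major triad on that degree is written V.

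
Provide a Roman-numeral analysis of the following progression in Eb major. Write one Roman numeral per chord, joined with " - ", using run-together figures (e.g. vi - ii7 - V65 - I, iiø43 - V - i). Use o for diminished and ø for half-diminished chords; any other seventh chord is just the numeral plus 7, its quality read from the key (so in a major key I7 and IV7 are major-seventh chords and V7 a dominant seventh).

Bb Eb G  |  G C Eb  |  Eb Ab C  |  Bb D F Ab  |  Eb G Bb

Bb-Eb-G: root Eb is the tonic; major triad there is I64.
G-C-Eb: root C is the submediant; minor triad there is vi64.
Eb-Ab-C: root Ab is the subdominant; major triad there is IV64.
Bb-D-F-Ab: dominant seventh chord on Bb = scale degree 5 → V7.
Eb-G-Bb has root Eb, degree 1 in Eb major, so I.

I64 - vi64 - IV64 - V7 - I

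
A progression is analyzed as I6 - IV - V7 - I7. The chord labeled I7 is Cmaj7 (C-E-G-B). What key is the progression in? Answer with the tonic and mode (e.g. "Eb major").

C major

I7 is given as C-E-G-B — a major seventh chord with root C.
If C is scale degree 1 and the mode makes that degree carry a major seventh chord, the tonic is C and the mode is major.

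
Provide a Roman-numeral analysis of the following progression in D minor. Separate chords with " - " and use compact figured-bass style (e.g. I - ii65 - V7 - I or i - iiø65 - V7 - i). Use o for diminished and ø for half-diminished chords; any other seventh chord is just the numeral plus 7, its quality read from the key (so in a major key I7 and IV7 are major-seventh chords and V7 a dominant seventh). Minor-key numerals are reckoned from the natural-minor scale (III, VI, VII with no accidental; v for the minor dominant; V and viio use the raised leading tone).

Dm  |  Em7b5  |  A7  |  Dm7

i - iiø7 - V7 - i7

Dm: minor triad on D = scale degree 1 → i.
Em7b5 has root E, degree 2 in D minor, so iiø7.
A7: root A is the dominant; dominant seventh chord there is V7.
Dm7: minor seventh chord on D = scale degree 1 → i7.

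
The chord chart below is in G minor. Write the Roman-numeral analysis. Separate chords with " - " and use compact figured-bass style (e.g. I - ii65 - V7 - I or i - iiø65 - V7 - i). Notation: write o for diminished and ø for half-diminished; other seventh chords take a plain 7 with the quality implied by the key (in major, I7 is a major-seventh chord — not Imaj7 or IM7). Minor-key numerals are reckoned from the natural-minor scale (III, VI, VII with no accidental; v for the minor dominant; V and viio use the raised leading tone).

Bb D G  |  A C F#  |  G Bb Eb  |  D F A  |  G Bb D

Bb-D-G has root G, degree 1 in G minor, so i6.
A-C-F#: root F# is the leading tone; diminished triad there is viio6.
G-Bb-Eb: root Eb is the submediant; major triad there is VI6.
D-F-A has root D, degree 5 in G minor, so v.
G-Bb-D has root G, degree 1 in G minor, so i.

i6 - viio6 - VI6 - v - i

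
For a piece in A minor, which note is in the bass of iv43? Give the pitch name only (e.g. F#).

A

iv in A minor has root D; the chord is D-F-A-C.
The figure 43 means second inversion — the fifth is in the bass.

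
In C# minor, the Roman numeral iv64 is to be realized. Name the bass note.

C#

iv in C# minor has root F#; the chord is F#-A-C#.
The figure 64 means second inversion — the fifth is in the bass.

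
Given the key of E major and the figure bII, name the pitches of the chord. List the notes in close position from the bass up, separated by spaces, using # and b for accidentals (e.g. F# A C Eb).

Scale degree 2 in E major is F#; lowering it a half step gives F. bII is the Neapolitan chord — a major triad on the lowered second degree.
So the chord is F-A-C, a major triad.

F A C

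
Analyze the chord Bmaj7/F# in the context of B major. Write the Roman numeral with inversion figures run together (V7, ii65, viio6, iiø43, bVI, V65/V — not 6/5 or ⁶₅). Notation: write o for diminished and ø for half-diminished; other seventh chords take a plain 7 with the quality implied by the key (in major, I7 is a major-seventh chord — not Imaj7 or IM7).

I43

Stacked in thirds the chord is B-D#-F#-A#: a major seventh chord on B.
In B major, B is the tonic; the diatonic major seventh chord there is I7.
With F# in the bass the chord is in second inversion, so the figured bass is 43.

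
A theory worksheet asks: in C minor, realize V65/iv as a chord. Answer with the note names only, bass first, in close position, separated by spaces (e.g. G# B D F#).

E G Bb C

V65/iv is a secondary dominant — the dominant seventh of iv. iv in C minor is F, so the applied chord's root is C, a perfect fifth above.
Building a dominant seventh chord on C gives C-E-G-Bb.
With the 65 figure the chord is in first inversion; from the bass E upward in close position it reads E-G-Bb-C.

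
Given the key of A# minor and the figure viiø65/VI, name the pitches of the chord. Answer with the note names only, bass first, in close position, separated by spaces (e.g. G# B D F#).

The slash marks an applied leading-tone chord: viio of VI. In A# minor, VI is F#, so the leading tone to it is E#, a half step below.
Building a half-diminished seventh chord on E# gives E#-G#-B-D#.
The figured bass 65 indicates first inversion, placing the third (G#) in the bass: G#-B-D#-E#.

G# B D# E#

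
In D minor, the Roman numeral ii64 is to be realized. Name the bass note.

ii in D minor has root E; the chord is E-G-B.
The figure 64 means second inversion — the fifth is in the bass.

B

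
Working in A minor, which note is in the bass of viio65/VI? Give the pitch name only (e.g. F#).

G

The applied chord viio65/VI is rooted on E: E-G-Bb-Db.
The figure 65 means first inversion — the third is in the bass.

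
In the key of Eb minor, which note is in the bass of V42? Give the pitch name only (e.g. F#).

V in Eb minor has root Bb; the chord is Bb-D-F-Ab.
The figure 42 means third inversion — the seventh is in the bass.

Ab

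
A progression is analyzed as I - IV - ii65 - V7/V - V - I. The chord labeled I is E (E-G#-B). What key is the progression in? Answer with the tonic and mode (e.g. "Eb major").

E major

The anchor chord is a major triad on E, labeled I.
If E is scale degree 1 and the mode makes that degree carry a major triad, the tonic is E and the mode is major.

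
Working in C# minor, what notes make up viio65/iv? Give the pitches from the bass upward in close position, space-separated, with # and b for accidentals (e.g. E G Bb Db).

G# B D E#

viio65/iv is a secondary leading-tone chord. The target iv is F# in C# minor; the applied chord is rooted a semitone below, on E#.
Building a fully diminished seventh chord on E# gives E#-G#-B-D.
The figured bass 65 indicates first inversion, placing the third (G#) in the bass: G#-B-D-E#.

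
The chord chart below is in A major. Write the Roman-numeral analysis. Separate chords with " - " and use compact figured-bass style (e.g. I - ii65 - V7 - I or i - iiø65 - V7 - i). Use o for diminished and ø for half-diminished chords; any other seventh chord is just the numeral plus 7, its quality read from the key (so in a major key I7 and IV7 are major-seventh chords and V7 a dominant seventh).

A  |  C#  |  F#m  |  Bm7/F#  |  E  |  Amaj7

A: major triad on A = scale degree 1 → I.
C#: a major triad on C#, the applied dominant of vi → V/vi.
F#m: root F# is the submediant; minor triad there is vi.
Bm7/F# has root B, degree 2 in A major, so ii43.
E: root E is the dominant; major triad there is V.
Amaj7: major seventh chord on A = scale degree 1 → I7.

I - V/vi - vi - ii43 - V - I7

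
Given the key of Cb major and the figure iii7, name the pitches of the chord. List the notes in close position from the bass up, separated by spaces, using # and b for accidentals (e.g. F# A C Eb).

In Cb major, the third degree is Eb, and the diatonic chord built there is a minor seventh chord.
Stacking thirds from Eb gives Eb-Gb-Bb-Db.

Eb Gb Bb Db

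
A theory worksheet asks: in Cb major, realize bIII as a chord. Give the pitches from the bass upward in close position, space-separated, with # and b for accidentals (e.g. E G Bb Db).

Scale degree 3 in Cb major is Eb; lowering it a half step gives Ebb. bIII is a major triad on the lowered third degree, borrowed from the parallel minor.
So the chord is Ebb-Gb-Bbb, a major triad.

Ebb Gb Bbb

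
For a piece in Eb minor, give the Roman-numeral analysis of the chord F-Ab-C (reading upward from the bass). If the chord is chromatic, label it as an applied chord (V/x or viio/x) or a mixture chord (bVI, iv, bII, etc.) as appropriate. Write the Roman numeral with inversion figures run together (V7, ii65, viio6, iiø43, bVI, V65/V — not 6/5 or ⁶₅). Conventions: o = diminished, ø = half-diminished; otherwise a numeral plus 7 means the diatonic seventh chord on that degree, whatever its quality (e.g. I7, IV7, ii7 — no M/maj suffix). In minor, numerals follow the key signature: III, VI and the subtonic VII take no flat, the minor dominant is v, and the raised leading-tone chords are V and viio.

Stacked in thirds the chord is F-Ab-C: a minor triad on F.
F is the second degree of Eb minor. This is the minor supertonic, borrowed from the parallel major (the Dorian ii).

ii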